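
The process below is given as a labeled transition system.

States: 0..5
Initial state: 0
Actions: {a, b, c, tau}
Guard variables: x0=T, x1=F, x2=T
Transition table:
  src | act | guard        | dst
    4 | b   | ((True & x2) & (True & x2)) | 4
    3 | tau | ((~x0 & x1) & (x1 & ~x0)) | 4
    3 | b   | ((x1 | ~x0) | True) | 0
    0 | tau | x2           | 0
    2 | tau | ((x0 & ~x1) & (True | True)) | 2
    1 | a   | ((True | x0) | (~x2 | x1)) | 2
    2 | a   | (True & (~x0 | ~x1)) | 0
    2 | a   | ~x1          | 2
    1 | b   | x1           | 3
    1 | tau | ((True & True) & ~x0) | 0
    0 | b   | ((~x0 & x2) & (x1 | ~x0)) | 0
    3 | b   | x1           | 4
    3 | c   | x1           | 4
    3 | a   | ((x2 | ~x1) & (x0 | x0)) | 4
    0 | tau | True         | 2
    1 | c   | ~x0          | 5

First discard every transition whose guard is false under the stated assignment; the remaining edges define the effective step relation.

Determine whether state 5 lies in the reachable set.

Answer: UNREACHABLE

Analysis:
9 transition(s) survive guard evaluation.
depth 0: {0}
depth 1: {2}  now seen {0,2}
R = {0,2}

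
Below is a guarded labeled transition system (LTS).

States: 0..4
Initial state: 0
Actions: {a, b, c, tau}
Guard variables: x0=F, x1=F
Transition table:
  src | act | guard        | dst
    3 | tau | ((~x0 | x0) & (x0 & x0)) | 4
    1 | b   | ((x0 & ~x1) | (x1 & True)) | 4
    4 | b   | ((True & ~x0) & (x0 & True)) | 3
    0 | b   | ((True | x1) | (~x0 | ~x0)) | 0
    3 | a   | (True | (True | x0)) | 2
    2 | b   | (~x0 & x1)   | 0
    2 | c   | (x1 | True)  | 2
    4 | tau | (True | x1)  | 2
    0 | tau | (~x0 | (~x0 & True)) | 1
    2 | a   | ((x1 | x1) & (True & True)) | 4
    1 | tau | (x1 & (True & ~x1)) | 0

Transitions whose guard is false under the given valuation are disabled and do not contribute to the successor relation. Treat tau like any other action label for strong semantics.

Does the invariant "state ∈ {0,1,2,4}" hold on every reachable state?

Safe = {0,1,2,4}
Reach set: {0,1}
  0: safe
  1: safe

Answer: INVARIANT HOLDS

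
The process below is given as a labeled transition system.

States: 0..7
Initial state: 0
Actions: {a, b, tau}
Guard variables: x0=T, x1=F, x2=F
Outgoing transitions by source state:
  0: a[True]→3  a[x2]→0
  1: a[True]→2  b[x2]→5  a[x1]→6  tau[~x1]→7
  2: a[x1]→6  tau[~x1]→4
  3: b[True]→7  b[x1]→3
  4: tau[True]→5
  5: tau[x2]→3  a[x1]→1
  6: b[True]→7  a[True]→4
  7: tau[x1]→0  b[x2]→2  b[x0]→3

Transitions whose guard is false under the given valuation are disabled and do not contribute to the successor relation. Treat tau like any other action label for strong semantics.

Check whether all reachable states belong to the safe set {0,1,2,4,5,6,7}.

Answer: INVARIANT VIOLATED at state 3

Analysis:
Allowed set {0,1,2,4,5,6,7}
Reachable = {0,3,7}
  0: ok
  3: outside
  7: ok
witness against invariant: a → 3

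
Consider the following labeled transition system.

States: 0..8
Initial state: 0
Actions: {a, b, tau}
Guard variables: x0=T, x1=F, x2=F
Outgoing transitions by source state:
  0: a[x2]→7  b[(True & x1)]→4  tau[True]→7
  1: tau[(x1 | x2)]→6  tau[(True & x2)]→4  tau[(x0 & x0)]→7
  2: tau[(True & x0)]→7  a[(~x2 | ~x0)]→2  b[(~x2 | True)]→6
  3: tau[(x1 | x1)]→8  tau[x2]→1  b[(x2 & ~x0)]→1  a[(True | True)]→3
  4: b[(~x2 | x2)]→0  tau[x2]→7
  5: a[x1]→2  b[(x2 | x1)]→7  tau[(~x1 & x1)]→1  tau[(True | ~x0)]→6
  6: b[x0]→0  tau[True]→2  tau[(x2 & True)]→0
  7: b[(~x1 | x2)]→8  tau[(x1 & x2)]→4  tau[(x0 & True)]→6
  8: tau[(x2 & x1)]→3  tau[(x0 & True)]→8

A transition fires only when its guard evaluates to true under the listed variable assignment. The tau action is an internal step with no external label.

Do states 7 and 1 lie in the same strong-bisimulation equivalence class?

Answer: NOT BISIMILAR

Trace:
Refine partition for ~:
  π0 = {{0,1,2,3,4,5,6,7,8}}
  π1 = {{0,1,5,8},{2},{3},{4},{6,7}}
  π2 = {{0,1,5},{2},{3},{4},{6},{7},{8}}
  π3 = {{0,1},{2},{3},{4},{5},{6},{7},{8}}
stable after 4 split(s): 8 block(s)
class of 7: {7}; class of 1: {0,1}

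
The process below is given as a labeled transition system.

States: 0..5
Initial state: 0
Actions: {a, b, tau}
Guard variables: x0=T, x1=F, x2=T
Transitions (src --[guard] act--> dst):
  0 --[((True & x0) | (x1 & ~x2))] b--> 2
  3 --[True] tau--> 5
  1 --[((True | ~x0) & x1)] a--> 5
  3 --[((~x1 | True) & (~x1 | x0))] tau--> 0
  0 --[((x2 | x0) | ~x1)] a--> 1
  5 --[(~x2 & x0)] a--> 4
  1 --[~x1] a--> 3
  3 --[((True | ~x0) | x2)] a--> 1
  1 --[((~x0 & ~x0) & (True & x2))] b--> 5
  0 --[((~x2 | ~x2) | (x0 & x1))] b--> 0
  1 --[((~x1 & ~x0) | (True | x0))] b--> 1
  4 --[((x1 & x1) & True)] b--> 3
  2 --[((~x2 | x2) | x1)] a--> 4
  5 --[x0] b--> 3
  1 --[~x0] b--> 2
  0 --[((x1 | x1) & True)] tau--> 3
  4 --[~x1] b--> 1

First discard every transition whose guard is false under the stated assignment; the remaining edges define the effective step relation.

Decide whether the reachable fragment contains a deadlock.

Reach set: {0,1,2,3,4,5}
  0: a→1  b→2  [2 out]
  1: a→3  b→1  [2 out]
  2: a→4  [1 out]
  3: a→1  tau→0  tau→5  [3 out]
  4: b→1  [1 out]
  5: b→3  [1 out]

Answer: DEADLOCK-FREE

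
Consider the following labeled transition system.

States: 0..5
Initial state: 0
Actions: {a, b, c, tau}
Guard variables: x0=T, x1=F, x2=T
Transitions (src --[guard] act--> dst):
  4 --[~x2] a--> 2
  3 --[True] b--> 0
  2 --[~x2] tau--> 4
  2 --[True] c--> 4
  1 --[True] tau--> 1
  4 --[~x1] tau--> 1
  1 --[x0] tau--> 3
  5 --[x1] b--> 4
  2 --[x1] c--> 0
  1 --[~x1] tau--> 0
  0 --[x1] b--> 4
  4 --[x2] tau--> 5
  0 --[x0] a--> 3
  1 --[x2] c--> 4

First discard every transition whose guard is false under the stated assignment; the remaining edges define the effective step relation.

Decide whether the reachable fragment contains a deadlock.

Answer: DEADLOCK-FREE

Analysis:
R = {0,3}
  0: a→3  [1 exit(s)]
  3: b→0  [1 exit(s)]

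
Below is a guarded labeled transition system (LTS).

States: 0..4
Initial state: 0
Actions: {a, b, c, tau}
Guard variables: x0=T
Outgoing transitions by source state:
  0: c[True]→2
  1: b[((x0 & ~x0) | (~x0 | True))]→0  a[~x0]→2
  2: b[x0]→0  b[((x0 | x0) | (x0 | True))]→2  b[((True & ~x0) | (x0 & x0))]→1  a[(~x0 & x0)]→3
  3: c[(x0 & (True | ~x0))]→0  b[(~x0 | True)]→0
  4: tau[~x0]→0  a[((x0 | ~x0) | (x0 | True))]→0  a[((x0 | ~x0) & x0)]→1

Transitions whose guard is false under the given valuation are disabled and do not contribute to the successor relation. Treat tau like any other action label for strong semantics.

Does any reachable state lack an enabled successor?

Answer: DEADLOCK-FREE

Working:
Reach set: {0,1,2}
  0: c→2  [1 out]
  1: b→0  [1 out]
  2: b→0  b→1  b→2  [3 out]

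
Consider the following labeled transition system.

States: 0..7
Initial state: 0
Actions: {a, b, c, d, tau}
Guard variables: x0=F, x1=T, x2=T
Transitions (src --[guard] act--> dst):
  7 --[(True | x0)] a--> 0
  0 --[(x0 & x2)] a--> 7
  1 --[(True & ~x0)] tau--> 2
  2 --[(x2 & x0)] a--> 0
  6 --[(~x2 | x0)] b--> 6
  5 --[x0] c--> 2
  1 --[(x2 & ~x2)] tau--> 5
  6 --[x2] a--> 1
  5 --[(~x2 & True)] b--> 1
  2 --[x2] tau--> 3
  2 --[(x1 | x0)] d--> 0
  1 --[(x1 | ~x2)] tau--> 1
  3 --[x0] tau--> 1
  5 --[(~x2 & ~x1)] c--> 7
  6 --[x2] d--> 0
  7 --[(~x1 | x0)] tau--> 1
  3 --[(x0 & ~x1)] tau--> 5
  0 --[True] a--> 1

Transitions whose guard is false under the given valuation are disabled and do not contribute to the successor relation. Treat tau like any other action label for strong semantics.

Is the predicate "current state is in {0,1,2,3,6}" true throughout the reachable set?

Safe = {0,1,2,3,6}
Reachable = {0,1,2,3}
  0: ✓
  1: ✓
  2: ✓
  3: ✓

Answer: INVARIANT HOLDS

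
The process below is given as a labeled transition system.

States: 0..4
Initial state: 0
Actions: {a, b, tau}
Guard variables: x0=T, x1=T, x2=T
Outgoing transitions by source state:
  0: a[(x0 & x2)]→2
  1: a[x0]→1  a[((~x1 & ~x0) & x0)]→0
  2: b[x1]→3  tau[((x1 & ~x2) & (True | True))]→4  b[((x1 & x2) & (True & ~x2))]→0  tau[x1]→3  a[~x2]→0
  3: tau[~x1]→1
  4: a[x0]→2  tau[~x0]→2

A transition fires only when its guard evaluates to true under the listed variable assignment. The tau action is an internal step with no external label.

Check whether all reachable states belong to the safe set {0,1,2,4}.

Inv-set: {0,1,2,4}
R = {0,2,3}
  0: safe
  2: safe
  3: ✗ unsafe
witness against invariant: a·b → 3

Answer: INVARIANT VIOLATED at state 3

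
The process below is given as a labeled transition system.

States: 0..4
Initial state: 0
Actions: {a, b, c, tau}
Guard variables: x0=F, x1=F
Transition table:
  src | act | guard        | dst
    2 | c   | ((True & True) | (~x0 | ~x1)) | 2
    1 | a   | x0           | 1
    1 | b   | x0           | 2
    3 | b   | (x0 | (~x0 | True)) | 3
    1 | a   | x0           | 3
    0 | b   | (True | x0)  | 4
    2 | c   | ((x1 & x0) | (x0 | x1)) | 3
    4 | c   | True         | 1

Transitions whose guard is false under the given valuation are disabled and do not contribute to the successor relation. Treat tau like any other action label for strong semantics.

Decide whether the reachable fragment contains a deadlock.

R = {0,1,4}
  0: b→4  [1 out]
  1: ∅  [no exit]
  4: c→1  [1 out]
trace reaching 1: b·c

Answer: DEADLOCK at state 1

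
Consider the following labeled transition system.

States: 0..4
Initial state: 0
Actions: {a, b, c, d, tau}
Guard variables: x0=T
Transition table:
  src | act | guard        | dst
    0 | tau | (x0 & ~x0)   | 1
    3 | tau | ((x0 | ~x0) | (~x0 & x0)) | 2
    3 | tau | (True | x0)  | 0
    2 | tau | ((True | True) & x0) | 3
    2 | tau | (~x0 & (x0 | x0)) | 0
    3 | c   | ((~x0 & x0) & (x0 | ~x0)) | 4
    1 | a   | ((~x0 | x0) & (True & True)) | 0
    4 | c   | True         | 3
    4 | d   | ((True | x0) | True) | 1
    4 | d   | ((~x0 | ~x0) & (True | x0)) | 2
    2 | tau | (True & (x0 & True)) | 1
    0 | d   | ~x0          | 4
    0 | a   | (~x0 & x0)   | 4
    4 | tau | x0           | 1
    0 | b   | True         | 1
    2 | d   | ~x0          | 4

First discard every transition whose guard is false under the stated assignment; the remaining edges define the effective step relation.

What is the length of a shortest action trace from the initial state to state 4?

Answer: UNREACHABLE

Working:
BFS to 4:
  Layer 0: {0}
  Layer 1: {1}
4 never appears.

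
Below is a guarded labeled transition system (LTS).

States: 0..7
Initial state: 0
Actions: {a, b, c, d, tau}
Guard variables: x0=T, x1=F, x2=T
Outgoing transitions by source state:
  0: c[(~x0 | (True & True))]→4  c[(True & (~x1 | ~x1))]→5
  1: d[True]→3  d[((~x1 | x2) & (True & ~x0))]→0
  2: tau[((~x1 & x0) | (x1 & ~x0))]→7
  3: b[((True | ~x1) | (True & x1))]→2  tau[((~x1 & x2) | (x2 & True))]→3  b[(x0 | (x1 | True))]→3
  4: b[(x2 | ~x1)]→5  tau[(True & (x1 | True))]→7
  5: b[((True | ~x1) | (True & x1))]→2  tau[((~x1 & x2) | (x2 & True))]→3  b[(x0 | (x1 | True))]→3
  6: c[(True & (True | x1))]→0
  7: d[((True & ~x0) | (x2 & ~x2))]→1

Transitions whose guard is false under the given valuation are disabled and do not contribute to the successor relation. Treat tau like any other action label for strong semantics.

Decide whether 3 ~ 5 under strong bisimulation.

Bisimulation quotient by refinement:
  round 0: {{0,1,2,3,4,5,6,7}}
  round 1: {{0,6},{1},{2},{3,4,5},{7}}
  round 2: {{0},{1},{2},{3,5},{4},{6},{7}}
Fixed point at round 3; 7 class(es).
3∈{3,5}, 5∈{3,5}

Answer: BISIMILAR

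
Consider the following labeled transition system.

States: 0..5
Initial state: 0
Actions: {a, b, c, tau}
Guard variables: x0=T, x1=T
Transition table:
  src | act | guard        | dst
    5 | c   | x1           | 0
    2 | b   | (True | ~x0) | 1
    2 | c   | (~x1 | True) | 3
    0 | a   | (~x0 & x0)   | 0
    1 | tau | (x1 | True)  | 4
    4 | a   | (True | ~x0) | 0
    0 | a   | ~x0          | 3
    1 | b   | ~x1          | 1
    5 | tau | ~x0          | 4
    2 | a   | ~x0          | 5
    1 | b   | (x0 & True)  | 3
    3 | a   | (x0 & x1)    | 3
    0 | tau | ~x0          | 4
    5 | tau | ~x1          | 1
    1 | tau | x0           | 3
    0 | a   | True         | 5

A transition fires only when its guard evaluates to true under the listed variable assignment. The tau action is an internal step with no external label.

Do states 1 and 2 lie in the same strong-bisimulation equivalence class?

Compute ~ classes (split until stable):
  π0 = {{0,1,2,3,4,5}}
  π1 = {{0,3,4},{1},{2},{5}}
  π2 = {{0},{1},{2},{3,4},{5}}
  π3 = {{0},{1},{2},{3},{4},{5}}
stable after 4 split(s): 6 block(s)
class of 1: {1}; class of 2: {2}

Answer: NOT BISIMILAR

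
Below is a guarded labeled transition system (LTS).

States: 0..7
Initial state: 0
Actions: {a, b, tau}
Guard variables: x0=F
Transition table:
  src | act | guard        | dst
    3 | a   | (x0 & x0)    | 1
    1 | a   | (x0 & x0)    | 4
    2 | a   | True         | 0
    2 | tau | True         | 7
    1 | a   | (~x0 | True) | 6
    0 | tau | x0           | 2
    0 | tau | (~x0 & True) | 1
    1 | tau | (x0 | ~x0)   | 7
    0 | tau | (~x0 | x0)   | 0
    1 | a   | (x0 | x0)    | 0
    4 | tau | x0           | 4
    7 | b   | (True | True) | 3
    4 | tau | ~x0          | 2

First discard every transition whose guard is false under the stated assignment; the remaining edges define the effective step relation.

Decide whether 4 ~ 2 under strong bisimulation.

Answer: NOT BISIMILAR

Working:
Compute ~ classes (split until stable):
  P[0] = {{0,1,2,3,4,5,6,7}}
  P[1] = {{0,4},{1,2},{3,5,6},{7}}
  P[2] = {{0},{1},{2},{3,5,6},{4},{7}}
stable after 3 split(s): 6 block(s)
class of 4: {4}; class of 2: {2}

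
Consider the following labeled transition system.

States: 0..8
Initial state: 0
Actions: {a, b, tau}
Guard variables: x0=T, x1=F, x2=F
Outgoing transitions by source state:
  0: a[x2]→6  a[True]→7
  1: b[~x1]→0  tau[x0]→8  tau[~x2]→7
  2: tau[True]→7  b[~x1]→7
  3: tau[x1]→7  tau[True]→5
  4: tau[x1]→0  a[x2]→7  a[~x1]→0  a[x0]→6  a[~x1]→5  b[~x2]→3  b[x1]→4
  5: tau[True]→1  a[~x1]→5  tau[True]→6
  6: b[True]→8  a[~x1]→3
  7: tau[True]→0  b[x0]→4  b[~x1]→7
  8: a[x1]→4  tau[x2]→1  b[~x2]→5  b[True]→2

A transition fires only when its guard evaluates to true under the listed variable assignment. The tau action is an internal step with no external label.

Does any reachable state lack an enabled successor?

Reachable = {0,1,2,3,4,5,6,7,8}
  0: a→7  [1 out]
  1: b→0  tau→7  tau→8  [3 out]
  2: b→7  tau→7  [2 out]
  3: tau→5  [1 out]
  4: a→0  a→5  a→6  b→3  [4 out]
  5: a→5  tau→1  tau→6  [3 out]
  6: a→3  b→8  [2 out]
  7: b→4  b→7  tau→0  [3 out]
  8: b→2  b→5  [2 out]

Answer: DEADLOCK-FREE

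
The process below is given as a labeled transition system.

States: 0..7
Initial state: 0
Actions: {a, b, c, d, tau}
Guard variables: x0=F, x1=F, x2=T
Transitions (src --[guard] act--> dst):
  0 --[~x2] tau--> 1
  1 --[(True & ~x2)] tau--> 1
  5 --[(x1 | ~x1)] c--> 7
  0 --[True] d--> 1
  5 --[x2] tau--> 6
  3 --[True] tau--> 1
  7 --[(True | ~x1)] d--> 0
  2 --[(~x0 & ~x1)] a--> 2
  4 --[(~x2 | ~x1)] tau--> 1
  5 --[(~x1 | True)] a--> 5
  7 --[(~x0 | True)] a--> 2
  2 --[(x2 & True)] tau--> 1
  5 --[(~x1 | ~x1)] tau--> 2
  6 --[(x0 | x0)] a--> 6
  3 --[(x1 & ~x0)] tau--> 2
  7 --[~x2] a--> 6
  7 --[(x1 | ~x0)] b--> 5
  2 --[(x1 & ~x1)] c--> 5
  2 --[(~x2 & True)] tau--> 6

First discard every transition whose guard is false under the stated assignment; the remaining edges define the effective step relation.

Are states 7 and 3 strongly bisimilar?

Refine partition for ~:
  π0 = {{0,1,2,3,4,5,6,7}}
  π1 = {{0},{1,6},{2},{3,4},{5},{7}}
Fixed point at round 2; 6 class(es).
class of 7: {7}; class of 3: {3,4}

Answer: NOT BISIMILAR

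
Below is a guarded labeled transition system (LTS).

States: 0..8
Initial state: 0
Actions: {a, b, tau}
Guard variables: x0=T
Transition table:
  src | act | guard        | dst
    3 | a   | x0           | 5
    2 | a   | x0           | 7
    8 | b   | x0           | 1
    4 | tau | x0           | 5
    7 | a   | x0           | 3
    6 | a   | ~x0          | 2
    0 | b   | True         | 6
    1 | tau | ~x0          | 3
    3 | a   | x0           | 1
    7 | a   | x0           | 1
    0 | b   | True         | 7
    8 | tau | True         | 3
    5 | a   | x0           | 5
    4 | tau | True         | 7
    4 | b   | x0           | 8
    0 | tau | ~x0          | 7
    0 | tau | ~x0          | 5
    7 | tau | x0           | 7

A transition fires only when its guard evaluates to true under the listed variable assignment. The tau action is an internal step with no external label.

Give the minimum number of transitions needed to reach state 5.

BFS to 5:
  Layer 0: {0}
  Layer 1: {6,7}
  Layer 2: {1,3}
  Layer 3: {5}
5 enters at depth 3; path b·a·a

Answer: 3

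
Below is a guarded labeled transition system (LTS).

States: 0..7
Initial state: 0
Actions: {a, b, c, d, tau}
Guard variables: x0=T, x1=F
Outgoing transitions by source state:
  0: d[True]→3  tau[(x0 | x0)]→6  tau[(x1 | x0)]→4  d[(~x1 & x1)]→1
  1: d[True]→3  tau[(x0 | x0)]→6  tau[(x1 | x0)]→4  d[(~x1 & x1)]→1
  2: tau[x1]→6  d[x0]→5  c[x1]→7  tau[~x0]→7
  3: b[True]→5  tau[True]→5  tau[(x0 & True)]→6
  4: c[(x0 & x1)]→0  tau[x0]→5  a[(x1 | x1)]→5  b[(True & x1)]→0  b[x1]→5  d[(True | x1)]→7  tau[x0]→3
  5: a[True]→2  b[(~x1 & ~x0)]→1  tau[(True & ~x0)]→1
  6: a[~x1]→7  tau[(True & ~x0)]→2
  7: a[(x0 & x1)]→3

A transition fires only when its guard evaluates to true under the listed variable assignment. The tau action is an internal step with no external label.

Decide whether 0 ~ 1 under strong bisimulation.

Compute ~ classes (split until stable):
  π0 = {{0,1,2,3,4,5,6,7}}
  π1 = {{0,1,4},{2},{3},{5,6},{7}}
  π2 = {{0,1},{2},{3},{4},{5},{6},{7}}
7 equivalence class(es) (converged in 3)
0∈{0,1}, 1∈{0,1}

Answer: BISIMILAR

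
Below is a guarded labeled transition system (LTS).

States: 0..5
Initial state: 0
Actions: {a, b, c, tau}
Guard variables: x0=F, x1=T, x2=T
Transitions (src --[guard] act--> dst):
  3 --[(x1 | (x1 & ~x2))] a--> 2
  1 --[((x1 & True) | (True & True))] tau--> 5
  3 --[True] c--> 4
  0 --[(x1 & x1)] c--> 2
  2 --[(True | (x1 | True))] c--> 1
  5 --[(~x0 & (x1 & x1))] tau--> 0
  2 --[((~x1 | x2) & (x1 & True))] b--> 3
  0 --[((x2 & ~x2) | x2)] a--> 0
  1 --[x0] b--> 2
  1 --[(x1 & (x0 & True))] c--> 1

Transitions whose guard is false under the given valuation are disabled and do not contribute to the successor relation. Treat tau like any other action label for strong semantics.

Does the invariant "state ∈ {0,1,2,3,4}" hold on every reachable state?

Allowed set {0,1,2,3,4}
Reach set: {0,1,2,3,4,5}
  0: ok
  1: ok
  2: ok
  3: ok
  4: ok
  5: VIOLATES
witness against invariant: c·c·tau → 5

Answer: INVARIANT VIOLATED at state 5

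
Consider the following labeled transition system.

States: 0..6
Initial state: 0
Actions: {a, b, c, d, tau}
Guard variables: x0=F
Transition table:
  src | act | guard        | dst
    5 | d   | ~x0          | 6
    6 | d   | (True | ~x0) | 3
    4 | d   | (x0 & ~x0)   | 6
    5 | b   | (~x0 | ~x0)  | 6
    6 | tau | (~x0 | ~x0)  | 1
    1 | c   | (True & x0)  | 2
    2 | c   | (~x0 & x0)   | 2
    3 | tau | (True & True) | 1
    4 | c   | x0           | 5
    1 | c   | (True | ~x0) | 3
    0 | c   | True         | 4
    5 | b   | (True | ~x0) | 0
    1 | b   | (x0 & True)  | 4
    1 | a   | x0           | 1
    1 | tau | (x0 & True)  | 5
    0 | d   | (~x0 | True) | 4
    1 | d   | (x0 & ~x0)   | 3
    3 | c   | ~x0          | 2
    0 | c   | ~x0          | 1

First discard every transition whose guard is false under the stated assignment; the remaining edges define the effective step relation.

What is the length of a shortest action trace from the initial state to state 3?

Breadth-first toward 3:
  L0 = {0}
  L1 = {1,4}
  L2 = {3}
3 enters at depth 2; path c·c

Answer: 2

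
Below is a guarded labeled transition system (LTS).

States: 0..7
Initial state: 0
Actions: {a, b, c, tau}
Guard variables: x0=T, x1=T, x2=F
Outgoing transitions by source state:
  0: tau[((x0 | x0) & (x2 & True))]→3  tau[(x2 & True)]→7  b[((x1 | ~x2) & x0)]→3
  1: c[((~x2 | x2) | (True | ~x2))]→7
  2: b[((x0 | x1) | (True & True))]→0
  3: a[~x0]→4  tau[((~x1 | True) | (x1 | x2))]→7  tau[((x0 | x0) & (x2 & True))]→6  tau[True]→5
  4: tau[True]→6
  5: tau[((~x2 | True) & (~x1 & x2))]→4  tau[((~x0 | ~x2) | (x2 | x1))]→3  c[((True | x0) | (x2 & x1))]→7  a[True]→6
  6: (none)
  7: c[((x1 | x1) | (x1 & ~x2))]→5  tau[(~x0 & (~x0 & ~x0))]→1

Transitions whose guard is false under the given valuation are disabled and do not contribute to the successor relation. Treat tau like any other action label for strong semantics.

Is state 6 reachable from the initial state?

Answer: REACHABLE

Trace:
Guard filter leaves 10 enabled edge(s).
L0 = {0}
L1 = {3}  total {0,3}
L2 = {5,7}  total {0,3,5,7}
L3 = {6}  total {0,3,5,6,7}
Reach set: {0,3,5,6,7}
witness 6: b·tau·a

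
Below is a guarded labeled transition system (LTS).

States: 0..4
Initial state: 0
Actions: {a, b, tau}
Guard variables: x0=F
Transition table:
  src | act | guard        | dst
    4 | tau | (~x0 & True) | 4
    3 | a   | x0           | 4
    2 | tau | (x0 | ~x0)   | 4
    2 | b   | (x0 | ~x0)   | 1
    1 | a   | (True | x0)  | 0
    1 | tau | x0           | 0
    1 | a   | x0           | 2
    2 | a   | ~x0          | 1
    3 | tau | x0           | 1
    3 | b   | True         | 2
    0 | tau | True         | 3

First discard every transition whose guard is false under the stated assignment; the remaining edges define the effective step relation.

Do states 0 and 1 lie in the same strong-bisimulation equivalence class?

Answer: NOT BISIMILAR

Working:
Compute ~ classes (split until stable):
  P[0] = {{0,1,2,3,4}}
  P[1] = {{0,4},{1},{2},{3}}
  P[2] = {{0},{1},{2},{3},{4}}
Fixed point at round 3; 5 class(es).
0∈{0}, 1∈{1}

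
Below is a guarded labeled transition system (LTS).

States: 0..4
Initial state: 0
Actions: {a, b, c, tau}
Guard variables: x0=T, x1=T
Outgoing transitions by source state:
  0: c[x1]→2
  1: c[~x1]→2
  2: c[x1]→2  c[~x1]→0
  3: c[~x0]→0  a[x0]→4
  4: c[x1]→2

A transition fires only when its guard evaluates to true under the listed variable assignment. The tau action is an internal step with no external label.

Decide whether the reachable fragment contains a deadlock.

Answer: DEADLOCK-FREE

Trace:
Reachable = {0,2}
  0: c→2  [1 out]
  2: c→2  [1 out]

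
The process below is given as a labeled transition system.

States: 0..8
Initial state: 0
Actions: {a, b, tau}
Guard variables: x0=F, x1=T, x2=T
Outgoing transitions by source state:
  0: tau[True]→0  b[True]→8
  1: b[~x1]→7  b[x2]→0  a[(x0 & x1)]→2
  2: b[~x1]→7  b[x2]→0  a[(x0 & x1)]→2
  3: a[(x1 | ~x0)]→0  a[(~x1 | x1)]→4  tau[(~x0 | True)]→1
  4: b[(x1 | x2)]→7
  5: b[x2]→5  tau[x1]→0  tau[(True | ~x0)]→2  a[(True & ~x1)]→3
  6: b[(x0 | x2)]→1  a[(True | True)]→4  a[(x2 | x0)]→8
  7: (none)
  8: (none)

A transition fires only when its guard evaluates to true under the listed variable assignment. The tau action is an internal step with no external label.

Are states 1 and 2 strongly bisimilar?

Compute ~ classes (split until stable):
  π0 = {{0,1,2,3,4,5,6,7,8}}
  π1 = {{0,5},{1,2,4},{3},{6},{7,8}}
  π2 = {{0},{1,2},{3},{4},{5},{6},{7,8}}
stable after 3 split(s): 7 block(s)
1∈{1,2}, 2∈{1,2}

Answer: BISIMILAR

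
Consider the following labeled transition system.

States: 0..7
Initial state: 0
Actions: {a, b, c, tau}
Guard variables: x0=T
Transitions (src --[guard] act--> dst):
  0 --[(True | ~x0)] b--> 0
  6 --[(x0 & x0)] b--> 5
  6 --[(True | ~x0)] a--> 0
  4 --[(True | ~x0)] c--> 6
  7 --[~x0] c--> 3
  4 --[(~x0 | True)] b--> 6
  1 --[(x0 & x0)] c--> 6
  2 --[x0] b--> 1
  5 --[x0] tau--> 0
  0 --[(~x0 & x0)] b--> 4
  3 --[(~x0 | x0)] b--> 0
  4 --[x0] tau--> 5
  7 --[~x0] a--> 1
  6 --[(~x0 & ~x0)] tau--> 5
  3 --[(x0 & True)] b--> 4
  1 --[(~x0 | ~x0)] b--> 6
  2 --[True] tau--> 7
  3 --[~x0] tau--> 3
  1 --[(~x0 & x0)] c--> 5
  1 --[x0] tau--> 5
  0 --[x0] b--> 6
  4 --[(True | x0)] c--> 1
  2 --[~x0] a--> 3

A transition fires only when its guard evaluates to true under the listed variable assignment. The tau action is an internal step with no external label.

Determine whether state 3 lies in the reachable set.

Answer: UNREACHABLE

Working:
After dropping false guards: 15 live edges.
depth 0: {0}
depth 1: {6}  now seen {0,6}
depth 2: {5}  now seen {0,5,6}
R = {0,5,6}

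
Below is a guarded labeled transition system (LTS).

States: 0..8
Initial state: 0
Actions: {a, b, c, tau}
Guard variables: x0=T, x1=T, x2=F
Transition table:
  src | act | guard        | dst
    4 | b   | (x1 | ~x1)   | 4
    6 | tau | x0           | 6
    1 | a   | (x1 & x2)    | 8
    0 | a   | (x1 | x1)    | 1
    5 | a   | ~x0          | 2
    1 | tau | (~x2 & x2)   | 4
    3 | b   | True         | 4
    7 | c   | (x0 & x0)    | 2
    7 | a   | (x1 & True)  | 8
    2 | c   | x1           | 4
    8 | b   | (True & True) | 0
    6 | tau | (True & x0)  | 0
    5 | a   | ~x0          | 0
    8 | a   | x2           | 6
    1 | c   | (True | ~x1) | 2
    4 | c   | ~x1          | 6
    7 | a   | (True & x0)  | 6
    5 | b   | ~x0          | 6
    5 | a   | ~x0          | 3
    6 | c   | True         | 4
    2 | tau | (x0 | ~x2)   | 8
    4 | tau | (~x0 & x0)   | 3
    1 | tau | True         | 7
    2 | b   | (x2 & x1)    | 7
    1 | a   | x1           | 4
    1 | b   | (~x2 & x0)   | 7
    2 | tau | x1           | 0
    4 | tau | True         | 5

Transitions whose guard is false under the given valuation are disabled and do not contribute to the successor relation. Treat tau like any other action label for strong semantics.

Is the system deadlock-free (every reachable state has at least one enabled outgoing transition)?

Answer: DEADLOCK at state 5

Analysis:
R = {0,1,2,4,5,6,7,8}
  0: a→1  [deg 1]
  1: a→4  b→7  c→2  tau→7  [deg 4]
  2: c→4  tau→0  tau→8  [deg 3]
  4: b→4  tau→5  [deg 2]
  5: ∅  [STUCK]
  6: c→4  tau→0  tau→6  [deg 3]
  7: a→6  a→8  c→2  [deg 3]
  8: b→0  [deg 1]
trace reaching 5: a·a·tau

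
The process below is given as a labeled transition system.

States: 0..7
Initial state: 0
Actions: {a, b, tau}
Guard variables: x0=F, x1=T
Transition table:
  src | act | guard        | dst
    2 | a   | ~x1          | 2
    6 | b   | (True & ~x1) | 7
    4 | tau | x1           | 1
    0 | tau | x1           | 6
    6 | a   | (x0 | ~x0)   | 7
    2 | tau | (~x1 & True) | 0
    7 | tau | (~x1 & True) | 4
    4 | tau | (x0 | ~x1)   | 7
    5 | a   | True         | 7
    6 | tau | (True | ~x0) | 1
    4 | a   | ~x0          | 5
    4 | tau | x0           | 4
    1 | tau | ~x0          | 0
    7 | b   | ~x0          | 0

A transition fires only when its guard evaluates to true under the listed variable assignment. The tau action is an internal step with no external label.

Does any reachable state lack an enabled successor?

Answer: DEADLOCK-FREE

Working:
R = {0,1,6,7}
  0: tau→6  [1 out]
  1: tau→0  [1 out]
  6: a→7  tau→1  [2 out]
  7: b→0  [1 out]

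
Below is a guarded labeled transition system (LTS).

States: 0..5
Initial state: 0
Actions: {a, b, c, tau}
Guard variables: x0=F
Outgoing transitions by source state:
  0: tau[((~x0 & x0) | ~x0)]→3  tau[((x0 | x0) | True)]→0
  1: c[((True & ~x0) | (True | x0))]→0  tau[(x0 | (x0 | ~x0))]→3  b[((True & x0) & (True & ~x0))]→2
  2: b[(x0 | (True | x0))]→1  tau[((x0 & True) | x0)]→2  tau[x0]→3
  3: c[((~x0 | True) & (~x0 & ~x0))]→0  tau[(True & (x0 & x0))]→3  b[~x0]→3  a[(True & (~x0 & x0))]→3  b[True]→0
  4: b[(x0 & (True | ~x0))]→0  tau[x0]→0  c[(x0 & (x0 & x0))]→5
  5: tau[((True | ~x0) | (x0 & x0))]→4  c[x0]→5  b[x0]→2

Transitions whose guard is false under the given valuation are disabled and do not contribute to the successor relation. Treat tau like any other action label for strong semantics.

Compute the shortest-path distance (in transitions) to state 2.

BFS to 2:
  L0 = {0}
  L1 = {3}
2 never appears.

Answer: UNREACHABLE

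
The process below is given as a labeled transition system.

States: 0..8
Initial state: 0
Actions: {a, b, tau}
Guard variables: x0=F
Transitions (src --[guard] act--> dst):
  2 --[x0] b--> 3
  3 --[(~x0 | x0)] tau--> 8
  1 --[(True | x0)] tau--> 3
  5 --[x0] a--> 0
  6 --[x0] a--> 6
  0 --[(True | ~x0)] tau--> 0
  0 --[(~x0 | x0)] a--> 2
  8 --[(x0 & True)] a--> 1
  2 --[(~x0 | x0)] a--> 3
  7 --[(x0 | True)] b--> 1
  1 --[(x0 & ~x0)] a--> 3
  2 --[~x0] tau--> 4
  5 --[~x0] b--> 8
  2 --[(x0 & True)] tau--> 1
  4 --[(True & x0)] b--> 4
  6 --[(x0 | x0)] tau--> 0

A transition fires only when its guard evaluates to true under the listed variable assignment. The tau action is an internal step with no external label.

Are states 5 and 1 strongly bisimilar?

Refine partition for ~:
  round 0: {{0,1,2,3,4,5,6,7,8}}
  round 1: {{0,2},{1,3},{4,6,8},{5,7}}
  round 2: {{0},{1},{2},{3},{4,6,8},{5},{7}}
7 equivalence class(es) (converged in 3)
[5]={5}  [1]={1}

Answer: NOT BISIMILAR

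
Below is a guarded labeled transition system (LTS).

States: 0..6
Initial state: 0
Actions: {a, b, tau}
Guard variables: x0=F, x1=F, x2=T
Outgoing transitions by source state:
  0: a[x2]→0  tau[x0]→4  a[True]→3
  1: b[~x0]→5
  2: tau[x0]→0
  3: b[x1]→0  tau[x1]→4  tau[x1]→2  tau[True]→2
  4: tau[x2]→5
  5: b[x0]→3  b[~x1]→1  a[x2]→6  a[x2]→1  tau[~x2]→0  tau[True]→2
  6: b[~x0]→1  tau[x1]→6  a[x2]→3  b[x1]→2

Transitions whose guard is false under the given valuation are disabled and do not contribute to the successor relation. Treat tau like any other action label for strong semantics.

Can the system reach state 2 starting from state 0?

Guard filter leaves 11 enabled edge(s).
L0 = {0}
L1 = {3}  now seen {0,3}
L2 = {2}  now seen {0,2,3}
Reach set: {0,2,3}
trace reaching 2: a·tau

Answer: REACHABLE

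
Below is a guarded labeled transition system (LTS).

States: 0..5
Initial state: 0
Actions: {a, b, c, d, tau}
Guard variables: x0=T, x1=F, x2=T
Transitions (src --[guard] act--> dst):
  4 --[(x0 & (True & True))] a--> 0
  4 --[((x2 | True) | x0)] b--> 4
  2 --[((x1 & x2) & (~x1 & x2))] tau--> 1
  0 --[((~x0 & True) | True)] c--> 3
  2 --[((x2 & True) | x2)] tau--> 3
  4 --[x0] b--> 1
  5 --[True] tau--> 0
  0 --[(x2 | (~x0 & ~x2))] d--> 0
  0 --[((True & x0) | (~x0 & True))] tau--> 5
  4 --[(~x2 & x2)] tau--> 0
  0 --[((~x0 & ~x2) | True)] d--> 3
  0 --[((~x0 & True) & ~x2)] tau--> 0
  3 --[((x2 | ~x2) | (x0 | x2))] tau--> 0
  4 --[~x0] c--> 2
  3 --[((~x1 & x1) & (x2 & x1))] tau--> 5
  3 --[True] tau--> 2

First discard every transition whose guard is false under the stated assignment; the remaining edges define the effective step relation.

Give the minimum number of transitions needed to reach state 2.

Layered search for 2:
  L0 = {0}
  L1 = {3,5}
  L2 = {2}
first hit 2 at d=2 via c·tau

Answer: 2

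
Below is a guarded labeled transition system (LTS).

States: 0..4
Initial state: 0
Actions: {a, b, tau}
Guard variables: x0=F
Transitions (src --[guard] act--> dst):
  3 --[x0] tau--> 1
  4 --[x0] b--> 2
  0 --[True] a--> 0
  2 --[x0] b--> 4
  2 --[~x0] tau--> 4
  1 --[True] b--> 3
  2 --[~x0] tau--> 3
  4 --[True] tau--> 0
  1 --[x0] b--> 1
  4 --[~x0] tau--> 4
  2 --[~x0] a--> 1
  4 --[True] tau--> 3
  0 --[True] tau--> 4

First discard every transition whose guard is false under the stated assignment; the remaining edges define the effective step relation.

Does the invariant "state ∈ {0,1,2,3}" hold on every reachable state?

Inv-set: {0,1,2,3}
R = {0,3,4}
  0: safe
  3: safe
  4: ✗ unsafe
counterexample path to 4: tau

Answer: INVARIANT VIOLATED at state 4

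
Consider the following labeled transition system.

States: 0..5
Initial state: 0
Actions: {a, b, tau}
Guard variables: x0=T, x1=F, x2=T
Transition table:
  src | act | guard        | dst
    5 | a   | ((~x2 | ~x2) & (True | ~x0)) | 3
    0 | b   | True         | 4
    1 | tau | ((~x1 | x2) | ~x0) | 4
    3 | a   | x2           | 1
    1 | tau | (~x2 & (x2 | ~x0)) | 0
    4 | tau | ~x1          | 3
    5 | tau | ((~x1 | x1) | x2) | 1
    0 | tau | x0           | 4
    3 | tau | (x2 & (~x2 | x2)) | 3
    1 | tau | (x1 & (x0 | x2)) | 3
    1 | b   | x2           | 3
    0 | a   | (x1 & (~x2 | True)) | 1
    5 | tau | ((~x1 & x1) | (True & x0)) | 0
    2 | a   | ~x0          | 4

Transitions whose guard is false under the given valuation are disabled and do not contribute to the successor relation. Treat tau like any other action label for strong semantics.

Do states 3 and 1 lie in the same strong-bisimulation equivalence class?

Refine partition for ~:
  π0 = {{0,1,2,3,4,5}}
  π1 = {{0,1},{2},{3},{4,5}}
  π2 = {{0},{1},{2},{3},{4},{5}}
Fixed point at round 3; 6 class(es).
class of 3: {3}; class of 1: {1}

Answer: NOT BISIMILAR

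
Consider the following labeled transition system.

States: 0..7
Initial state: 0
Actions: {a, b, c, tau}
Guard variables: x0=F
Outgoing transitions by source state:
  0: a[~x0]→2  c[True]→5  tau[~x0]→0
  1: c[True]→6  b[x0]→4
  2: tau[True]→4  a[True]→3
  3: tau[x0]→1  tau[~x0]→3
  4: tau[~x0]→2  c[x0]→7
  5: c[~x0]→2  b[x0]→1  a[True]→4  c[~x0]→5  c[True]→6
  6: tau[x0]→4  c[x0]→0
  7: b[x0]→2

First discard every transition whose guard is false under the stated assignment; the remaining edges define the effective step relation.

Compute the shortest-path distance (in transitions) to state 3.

Layered search for 3:
  L0 = {0}
  L1 = {2,5}
  L2 = {3,4,6}
first hit 3 at d=2 via a·a

Answer: 2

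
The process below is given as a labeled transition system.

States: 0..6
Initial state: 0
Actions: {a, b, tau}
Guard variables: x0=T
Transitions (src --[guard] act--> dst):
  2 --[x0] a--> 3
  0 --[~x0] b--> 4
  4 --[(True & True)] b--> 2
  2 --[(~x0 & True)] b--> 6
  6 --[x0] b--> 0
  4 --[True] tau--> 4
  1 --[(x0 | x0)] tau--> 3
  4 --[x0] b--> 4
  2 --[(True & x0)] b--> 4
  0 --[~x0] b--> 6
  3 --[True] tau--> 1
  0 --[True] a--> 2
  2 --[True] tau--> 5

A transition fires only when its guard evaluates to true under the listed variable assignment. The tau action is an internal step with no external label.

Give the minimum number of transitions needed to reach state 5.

Layered search for 5:
  Layer 0: {0}
  Layer 1: {2}
  Layer 2: {3,4,5}
first hit 5 at d=2 via a·tau

Answer: 2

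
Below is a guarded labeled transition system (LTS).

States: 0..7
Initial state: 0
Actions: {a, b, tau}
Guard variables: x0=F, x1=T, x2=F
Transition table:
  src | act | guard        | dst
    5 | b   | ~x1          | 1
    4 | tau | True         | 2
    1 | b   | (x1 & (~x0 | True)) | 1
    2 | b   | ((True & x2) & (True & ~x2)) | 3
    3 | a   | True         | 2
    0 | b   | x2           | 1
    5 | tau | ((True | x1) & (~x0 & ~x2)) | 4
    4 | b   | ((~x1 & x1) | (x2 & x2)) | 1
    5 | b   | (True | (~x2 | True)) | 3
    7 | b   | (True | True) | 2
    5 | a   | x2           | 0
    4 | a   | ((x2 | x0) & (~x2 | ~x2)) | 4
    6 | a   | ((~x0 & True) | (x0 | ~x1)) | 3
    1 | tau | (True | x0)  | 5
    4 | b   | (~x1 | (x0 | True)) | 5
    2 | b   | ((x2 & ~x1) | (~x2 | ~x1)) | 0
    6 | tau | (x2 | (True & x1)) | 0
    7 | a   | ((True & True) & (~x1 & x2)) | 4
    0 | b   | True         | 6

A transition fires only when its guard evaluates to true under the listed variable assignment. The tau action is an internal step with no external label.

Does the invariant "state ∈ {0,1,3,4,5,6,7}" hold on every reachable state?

Allowed set {0,1,3,4,5,6,7}
R = {0,2,3,6}
  0: ok
  2: ✗ unsafe
  3: ok
  6: ok
counterexample path to 2: b·a·a

Answer: INVARIANT VIOLATED at state 2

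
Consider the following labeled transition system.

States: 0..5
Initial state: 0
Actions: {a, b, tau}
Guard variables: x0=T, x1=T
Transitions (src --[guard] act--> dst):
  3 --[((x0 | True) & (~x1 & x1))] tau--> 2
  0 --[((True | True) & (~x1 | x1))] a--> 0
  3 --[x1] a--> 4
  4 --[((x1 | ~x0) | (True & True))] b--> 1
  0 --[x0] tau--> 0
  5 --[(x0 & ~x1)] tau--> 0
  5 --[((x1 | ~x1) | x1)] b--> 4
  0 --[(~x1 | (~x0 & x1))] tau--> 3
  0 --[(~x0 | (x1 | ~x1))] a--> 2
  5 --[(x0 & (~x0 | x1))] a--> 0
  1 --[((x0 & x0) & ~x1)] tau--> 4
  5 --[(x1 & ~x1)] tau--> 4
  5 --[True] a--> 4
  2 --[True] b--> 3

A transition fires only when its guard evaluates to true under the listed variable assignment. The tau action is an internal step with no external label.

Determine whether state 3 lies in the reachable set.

After dropping false guards: 9 live edges.
L0 = {0}
L1 = {2}  now seen {0,2}
L2 = {3}  now seen {0,2,3}
L3 = {4}  now seen {0,2,3,4}
L4 = {1}  now seen {0,1,2,3,4}
Reachable = {0,1,2,3,4}
Path to 3: a·b

Answer: REACHABLE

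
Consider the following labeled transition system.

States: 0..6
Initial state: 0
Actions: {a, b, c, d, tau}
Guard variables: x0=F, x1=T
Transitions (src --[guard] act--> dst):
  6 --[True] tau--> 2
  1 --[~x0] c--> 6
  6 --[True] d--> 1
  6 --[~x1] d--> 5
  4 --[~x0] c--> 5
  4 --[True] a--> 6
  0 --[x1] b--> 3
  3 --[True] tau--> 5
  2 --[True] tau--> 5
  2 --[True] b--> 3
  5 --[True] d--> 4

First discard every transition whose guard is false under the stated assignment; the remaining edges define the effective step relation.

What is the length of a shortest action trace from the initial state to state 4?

Layered search for 4:
  depth 0: {0}
  depth 1: {3}
  depth 2: {5}
  depth 3: {4}
4 enters at depth 3; path b·tau·d

Answer: 3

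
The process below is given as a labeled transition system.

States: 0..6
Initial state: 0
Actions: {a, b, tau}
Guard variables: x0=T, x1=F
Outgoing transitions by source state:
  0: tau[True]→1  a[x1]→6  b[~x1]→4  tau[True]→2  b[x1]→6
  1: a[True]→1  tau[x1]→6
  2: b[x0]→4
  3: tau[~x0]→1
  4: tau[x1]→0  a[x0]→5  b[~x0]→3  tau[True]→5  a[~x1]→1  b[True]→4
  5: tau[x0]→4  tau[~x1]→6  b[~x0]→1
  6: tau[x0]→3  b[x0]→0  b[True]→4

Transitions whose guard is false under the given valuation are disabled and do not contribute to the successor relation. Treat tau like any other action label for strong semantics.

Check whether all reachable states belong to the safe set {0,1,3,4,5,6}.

Answer: INVARIANT VIOLATED at state 2

Analysis:
Allowed set {0,1,3,4,5,6}
Reach set: {0,1,2,3,4,5,6}
  0: ✓
  1: ✓
  2: outside
  3: ✓
  4: ✓
  5: ✓
  6: ✓
reach 2 via tau — violates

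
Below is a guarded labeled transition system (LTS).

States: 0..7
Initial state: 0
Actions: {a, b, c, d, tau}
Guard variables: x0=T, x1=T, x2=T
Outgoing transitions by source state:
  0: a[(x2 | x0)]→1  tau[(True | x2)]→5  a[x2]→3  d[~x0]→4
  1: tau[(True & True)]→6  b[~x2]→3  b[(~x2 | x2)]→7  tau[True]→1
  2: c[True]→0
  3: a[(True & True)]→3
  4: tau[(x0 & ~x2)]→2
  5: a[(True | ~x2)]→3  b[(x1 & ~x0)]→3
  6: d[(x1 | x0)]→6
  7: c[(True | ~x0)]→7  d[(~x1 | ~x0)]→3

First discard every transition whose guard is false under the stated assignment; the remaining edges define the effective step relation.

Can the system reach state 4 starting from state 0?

Answer: UNREACHABLE

Trace:
After dropping false guards: 11 live edges.
Layer 0: {0}
Layer 1: {1,3,5}  now seen {0,1,3,5}
Layer 2: {6,7}  now seen {0,1,3,5,6,7}
Reachable = {0,1,3,5,6,7}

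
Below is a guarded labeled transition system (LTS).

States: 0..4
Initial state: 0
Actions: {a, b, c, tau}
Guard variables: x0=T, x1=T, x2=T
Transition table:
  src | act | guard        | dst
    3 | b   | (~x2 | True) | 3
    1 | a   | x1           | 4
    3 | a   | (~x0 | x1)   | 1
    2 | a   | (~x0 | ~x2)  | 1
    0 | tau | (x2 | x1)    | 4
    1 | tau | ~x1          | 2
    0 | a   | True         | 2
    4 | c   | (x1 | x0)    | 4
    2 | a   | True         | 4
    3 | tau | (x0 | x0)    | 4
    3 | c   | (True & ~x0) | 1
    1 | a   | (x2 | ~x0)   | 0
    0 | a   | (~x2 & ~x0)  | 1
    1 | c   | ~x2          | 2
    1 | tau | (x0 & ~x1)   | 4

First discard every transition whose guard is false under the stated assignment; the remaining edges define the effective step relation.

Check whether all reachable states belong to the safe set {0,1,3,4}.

Answer: INVARIANT VIOLATED at state 2

Analysis:
Safe = {0,1,3,4}
R = {0,2,4}
  0: ok
  2: ✗ unsafe
  4: ok
counterexample path to 2: a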